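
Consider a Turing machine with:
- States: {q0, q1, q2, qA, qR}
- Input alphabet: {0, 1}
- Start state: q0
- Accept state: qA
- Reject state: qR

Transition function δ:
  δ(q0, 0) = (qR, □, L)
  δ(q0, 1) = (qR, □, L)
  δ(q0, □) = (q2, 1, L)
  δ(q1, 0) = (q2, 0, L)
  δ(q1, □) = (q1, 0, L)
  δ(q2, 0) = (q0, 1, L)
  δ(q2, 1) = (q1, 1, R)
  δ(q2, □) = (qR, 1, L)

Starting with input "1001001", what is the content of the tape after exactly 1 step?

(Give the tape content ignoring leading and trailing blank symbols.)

Execution trace:
Initial: [q0]1001001
Step 1: δ(q0, 1) = (qR, □, L) → [qR]□□001001

The machine reaches the reject state qR and halts.

After 1 step, the tape (ignoring leading/trailing blanks) is: 001001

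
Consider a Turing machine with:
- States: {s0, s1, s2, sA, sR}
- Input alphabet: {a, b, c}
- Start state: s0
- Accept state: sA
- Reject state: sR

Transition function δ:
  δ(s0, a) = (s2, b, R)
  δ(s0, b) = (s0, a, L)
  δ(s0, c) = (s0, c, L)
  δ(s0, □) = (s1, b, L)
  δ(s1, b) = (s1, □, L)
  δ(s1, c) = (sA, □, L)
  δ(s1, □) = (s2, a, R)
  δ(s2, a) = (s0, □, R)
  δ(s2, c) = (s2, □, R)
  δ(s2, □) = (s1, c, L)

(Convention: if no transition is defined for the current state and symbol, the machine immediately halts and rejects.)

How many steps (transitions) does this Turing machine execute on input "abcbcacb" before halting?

Execution trace:
Initial: [s0]abcbcacb
Step 1: δ(s0, a) = (s2, b, R) → b[s2]bcbcacb

No transition is defined for δ(s2, b). By convention the machine halts and rejects.

The machine executed 1 step before halting.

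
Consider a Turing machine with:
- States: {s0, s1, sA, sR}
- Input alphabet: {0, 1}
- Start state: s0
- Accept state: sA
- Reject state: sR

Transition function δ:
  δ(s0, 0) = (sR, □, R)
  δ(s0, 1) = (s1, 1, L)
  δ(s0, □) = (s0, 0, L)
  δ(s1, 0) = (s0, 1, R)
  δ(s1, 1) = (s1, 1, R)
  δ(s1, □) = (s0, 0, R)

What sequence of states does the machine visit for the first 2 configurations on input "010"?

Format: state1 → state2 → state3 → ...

Execution trace:
Initial: [s0]010
Step 1: δ(s0, 0) = (sR, □, R) → □[sR]10

The machine reaches the reject state sR and halts.

State sequence: s0 → sR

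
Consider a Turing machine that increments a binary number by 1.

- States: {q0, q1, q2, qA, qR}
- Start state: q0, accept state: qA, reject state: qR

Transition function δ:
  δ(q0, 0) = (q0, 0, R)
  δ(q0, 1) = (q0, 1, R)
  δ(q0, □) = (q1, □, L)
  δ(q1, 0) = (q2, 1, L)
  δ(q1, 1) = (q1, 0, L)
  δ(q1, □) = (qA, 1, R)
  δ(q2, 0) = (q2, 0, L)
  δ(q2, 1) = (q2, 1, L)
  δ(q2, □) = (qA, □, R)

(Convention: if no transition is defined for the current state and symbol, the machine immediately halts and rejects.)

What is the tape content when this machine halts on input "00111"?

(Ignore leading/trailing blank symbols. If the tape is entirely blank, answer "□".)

Execution trace:
Initial: [q0]00111
Step 1: δ(q0, 0) = (q0, 0, R) → 0[q0]0111
Step 2: δ(q0, 0) = (q0, 0, R) → 00[q0]111
Step 3: δ(q0, 1) = (q0, 1, R) → 001[q0]11
Step 4: δ(q0, 1) = (q0, 1, R) → 0011[q0]1
Step 5: δ(q0, 1) = (q0, 1, R) → 00111[q0]□
Step 6: δ(q0, □) = (q1, □, L) → 0011[q1]1□
Step 7: δ(q1, 1) = (q1, 0, L) → 001[q1]10□
Step 8: δ(q1, 1) = (q1, 0, L) → 00[q1]100□
Step 9: δ(q1, 1) = (q1, 0, L) → 0[q1]0000□
Step 10: δ(q1, 0) = (q2, 1, L) → [q2]01000□
Step 11: δ(q2, 0) = (q2, 0, L) → [q2]□01000□
Step 12: δ(q2, □) = (qA, □, R) → □[qA]01000□

The machine reaches the accept state qA and halts.

Final tape (ignoring leading/trailing blanks): 01000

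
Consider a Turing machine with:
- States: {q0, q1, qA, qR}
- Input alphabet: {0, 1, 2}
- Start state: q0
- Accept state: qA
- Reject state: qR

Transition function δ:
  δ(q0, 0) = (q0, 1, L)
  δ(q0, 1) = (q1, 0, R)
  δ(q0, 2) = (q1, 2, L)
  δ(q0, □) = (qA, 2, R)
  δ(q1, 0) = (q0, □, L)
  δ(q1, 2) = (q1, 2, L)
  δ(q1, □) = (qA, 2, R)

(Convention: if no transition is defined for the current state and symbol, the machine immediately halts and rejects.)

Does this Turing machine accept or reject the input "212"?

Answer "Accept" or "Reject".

Execution trace:
Initial: [q0]212
Step 1: δ(q0, 2) = (q1, 2, L) → [q1]□212
Step 2: δ(q1, □) = (qA, 2, R) → 2[qA]212

The machine reaches the accept state qA and halts.

Answer: Accept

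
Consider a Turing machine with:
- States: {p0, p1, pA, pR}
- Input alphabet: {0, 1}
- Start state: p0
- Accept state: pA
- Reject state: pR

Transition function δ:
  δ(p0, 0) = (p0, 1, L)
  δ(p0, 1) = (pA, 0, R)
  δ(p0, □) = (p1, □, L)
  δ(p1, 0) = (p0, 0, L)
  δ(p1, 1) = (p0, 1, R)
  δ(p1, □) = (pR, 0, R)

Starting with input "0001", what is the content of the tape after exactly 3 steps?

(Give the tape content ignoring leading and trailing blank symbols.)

Execution trace:
Initial: [p0]0001
Step 1: δ(p0, 0) = (p0, 1, L) → [p0]□1001
Step 2: δ(p0, □) = (p1, □, L) → [p1]□□1001
Step 3: δ(p1, □) = (pR, 0, R) → 0[pR]□1001

The machine reaches the reject state pR and halts.

After 3 steps, the tape (ignoring leading/trailing blanks) is: 0□1001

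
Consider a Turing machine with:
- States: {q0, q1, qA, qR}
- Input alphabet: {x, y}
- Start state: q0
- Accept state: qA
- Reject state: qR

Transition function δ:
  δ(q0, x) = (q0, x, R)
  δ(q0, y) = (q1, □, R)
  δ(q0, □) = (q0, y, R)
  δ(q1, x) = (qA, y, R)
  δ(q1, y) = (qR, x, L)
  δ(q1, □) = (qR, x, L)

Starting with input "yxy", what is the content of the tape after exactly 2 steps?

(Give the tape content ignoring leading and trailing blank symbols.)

Execution trace:
Initial: [q0]yxy
Step 1: δ(q0, y) = (q1, □, R) → □[q1]xy
Step 2: δ(q1, x) = (qA, y, R) → □y[qA]y

The machine reaches the accept state qA and halts.

After 2 steps, the tape (ignoring leading/trailing blanks) is: yy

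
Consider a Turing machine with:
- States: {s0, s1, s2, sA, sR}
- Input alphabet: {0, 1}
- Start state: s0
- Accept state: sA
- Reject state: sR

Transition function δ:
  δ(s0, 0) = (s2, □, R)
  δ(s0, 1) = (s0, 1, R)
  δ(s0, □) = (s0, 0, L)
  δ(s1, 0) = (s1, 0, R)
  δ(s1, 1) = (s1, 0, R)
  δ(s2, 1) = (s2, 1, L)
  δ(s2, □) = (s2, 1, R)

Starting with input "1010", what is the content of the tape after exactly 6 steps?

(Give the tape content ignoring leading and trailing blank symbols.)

Execution trace:
Initial: [s0]1010
Step 1: δ(s0, 1) = (s0, 1, R) → 1[s0]010
Step 2: δ(s0, 0) = (s2, □, R) → 1□[s2]10
Step 3: δ(s2, 1) = (s2, 1, L) → 1[s2]□10
Step 4: δ(s2, □) = (s2, 1, R) → 11[s2]10
Step 5: δ(s2, 1) = (s2, 1, L) → 1[s2]110
Step 6: δ(s2, 1) = (s2, 1, L) → [s2]1110

After 6 steps, the tape (ignoring leading/trailing blanks) is: 1110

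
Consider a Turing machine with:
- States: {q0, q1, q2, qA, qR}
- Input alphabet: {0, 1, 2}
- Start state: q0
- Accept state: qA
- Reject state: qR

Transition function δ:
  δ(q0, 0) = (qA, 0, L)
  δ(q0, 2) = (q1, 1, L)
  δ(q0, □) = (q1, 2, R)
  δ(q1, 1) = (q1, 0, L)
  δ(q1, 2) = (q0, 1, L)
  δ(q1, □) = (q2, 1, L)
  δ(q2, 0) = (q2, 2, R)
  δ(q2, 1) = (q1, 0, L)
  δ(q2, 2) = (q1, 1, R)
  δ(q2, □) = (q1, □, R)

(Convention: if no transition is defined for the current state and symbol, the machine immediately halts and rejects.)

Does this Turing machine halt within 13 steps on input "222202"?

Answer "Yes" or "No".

Execution trace:
Initial: [q0]222202
Step 1: δ(q0, 2) = (q1, 1, L) → [q1]□122202
Step 2: δ(q1, □) = (q2, 1, L) → [q2]□1122202
Step 3: δ(q2, □) = (q1, □, R) → □[q1]1122202
Step 4: δ(q1, 1) = (q1, 0, L) → [q1]□0122202
Step 5: δ(q1, □) = (q2, 1, L) → [q2]□10122202
Step 6: δ(q2, □) = (q1, □, R) → □[q1]10122202
Step 7: δ(q1, 1) = (q1, 0, L) → [q1]□00122202
Step 8: δ(q1, □) = (q2, 1, L) → [q2]□100122202
Step 9: δ(q2, □) = (q1, □, R) → □[q1]100122202
Step 10: δ(q1, 1) = (q1, 0, L) → [q1]□000122202
Step 11: δ(q1, □) = (q2, 1, L) → [q2]□1000122202
Step 12: δ(q2, □) = (q1, □, R) → □[q1]1000122202
Step 13: δ(q1, 1) = (q1, 0, L) → [q1]□0000122202

The machine has not reached a halting state after 13 steps.
The machine did not halt within the 13-step bound.

Answer: No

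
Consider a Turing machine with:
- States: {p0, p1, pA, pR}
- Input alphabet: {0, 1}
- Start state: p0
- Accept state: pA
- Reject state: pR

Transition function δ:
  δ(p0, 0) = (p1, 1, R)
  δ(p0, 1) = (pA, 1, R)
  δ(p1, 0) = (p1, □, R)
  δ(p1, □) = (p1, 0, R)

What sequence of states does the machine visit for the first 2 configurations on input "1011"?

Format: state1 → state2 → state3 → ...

Execution trace:
Initial: [p0]1011
Step 1: δ(p0, 1) = (pA, 1, R) → 1[pA]011

The machine reaches the accept state pA and halts.

State sequence: p0 → pA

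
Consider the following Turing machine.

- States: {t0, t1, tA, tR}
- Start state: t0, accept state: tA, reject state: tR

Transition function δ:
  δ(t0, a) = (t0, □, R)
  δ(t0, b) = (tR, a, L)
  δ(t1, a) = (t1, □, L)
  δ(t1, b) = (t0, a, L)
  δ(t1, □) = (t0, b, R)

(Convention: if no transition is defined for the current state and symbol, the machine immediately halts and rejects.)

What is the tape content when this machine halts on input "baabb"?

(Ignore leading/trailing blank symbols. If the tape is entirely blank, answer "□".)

Execution trace:
Initial: [t0]baabb
Step 1: δ(t0, b) = (tR, a, L) → [tR]□aaabb

The machine reaches the reject state tR and halts.

Final tape (ignoring leading/trailing blanks): aaabb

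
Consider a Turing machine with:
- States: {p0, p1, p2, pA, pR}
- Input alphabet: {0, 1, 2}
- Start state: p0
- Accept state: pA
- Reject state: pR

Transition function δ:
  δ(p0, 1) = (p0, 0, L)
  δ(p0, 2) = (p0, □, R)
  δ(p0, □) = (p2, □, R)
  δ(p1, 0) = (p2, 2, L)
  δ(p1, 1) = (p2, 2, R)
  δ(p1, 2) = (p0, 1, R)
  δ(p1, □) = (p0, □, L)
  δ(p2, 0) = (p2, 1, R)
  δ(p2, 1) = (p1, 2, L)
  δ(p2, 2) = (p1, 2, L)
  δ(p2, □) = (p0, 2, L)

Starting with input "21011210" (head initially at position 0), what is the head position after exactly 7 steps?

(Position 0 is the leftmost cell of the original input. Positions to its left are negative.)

Execution trace (head position shown):
Step 0: [p0]21011210  (head at position 0)
Step 1: move right → □[p0]1011210  (head at position 1)
Step 2: move left → [p0]□0011210  (head at position 0)
Step 3: move right → □[p2]0011210  (head at position 1)
Step 4: move right → □1[p2]011210  (head at position 2)
Step 5: move right → □11[p2]11210  (head at position 3)
Step 6: move left → □1[p1]121210  (head at position 2)
Step 7: move right → □12[p2]21210  (head at position 3)

After 7 steps, the head is at position 3.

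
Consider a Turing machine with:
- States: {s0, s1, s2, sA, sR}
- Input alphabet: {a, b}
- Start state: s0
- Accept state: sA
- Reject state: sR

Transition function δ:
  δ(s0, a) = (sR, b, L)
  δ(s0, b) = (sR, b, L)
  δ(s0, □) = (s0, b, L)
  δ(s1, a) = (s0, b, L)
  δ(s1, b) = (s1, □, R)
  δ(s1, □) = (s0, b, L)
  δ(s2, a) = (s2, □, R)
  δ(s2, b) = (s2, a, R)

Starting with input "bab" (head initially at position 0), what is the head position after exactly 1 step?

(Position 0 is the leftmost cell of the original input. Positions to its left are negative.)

Execution trace (head position shown):
Step 0: [s0]bab  (head at position 0)
Step 1: move left → [sR]□bab  (head at position -1)

After 1 step, the head is at position -1.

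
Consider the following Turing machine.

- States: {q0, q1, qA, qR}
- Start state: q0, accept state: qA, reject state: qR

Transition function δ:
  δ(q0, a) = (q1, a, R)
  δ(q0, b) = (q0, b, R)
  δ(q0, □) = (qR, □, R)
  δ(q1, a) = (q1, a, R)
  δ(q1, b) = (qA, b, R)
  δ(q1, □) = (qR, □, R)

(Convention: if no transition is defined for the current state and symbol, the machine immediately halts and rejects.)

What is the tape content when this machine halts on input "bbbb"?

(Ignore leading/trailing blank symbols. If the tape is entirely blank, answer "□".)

Execution trace:
Initial: [q0]bbbb
Step 1: δ(q0, b) = (q0, b, R) → b[q0]bbb
Step 2: δ(q0, b) = (q0, b, R) → bb[q0]bb
Step 3: δ(q0, b) = (q0, b, R) → bbb[q0]b
Step 4: δ(q0, b) = (q0, b, R) → bbbb[q0]□
Step 5: δ(q0, □) = (qR, □, R) → bbbb□[qR]□

The machine reaches the reject state qR and halts.

Final tape (ignoring leading/trailing blanks): bbbb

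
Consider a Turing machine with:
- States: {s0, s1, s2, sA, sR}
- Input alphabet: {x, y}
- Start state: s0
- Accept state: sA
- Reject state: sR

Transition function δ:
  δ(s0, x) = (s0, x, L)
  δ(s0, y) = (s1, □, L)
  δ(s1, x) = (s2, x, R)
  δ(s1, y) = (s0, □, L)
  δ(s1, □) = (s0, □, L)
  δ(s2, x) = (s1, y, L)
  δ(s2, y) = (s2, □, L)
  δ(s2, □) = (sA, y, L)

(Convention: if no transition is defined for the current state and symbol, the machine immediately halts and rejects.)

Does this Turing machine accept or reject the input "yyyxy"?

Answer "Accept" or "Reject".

Execution trace:
Initial: [s0]yyyxy
Step 1: δ(s0, y) = (s1, □, L) → [s1]□□yyxy
Step 2: δ(s1, □) = (s0, □, L) → [s0]□□□yyxy

No transition is defined for δ(s0, □). By convention the machine halts and rejects.

Answer: Reject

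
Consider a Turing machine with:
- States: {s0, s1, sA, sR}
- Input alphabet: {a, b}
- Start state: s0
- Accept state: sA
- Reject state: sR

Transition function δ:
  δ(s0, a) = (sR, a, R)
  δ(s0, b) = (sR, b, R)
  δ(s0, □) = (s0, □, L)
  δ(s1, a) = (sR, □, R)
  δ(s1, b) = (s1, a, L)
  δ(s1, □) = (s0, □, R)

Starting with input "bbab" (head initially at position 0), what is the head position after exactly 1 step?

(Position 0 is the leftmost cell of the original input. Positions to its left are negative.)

Execution trace (head position shown):
Step 0: [s0]bbab  (head at position 0)
Step 1: move right → b[sR]bab  (head at position 1)

After 1 step, the head is at position 1.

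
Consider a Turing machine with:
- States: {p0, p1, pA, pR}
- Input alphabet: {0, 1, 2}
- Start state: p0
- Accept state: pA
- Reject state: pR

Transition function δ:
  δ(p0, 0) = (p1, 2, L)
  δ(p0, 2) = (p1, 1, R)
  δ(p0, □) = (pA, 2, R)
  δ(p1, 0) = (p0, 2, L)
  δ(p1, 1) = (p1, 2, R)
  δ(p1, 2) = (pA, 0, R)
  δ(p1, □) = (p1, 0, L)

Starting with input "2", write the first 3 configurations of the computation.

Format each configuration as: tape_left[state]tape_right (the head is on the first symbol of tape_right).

Transitions applied:
Step 1: δ(p0, 2) = (p1, 1, R)
Step 2: δ(p1, □) = (p1, 0, L)

The first 3 configurations are:
[p0]2 ⊢ 1[p1]□ ⊢ [p1]10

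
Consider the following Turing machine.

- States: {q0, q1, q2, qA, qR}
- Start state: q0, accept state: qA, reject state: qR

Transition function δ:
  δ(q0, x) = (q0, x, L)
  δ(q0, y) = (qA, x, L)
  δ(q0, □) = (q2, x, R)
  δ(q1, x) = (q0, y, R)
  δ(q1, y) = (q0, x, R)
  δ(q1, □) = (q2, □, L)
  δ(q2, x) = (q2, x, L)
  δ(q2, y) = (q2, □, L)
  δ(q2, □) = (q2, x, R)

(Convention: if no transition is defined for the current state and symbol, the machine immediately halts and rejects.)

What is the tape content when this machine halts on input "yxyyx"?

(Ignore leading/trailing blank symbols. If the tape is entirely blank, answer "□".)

Execution trace:
Initial: [q0]yxyyx
Step 1: δ(q0, y) = (qA, x, L) → [qA]□xxyyx

The machine reaches the accept state qA and halts.

Final tape (ignoring leading/trailing blanks): xxyyx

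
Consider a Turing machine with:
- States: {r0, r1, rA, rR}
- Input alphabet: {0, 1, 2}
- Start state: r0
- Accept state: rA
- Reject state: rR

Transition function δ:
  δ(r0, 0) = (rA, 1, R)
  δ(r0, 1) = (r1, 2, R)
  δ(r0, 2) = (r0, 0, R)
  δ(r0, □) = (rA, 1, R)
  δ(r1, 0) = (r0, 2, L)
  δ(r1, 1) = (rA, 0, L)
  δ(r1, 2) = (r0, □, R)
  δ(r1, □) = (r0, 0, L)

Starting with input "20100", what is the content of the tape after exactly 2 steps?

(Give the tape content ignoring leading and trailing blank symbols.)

Execution trace:
Initial: [r0]20100
Step 1: δ(r0, 2) = (r0, 0, R) → 0[r0]0100
Step 2: δ(r0, 0) = (rA, 1, R) → 01[rA]100

The machine reaches the accept state rA and halts.

After 2 steps, the tape (ignoring leading/trailing blanks) is: 01100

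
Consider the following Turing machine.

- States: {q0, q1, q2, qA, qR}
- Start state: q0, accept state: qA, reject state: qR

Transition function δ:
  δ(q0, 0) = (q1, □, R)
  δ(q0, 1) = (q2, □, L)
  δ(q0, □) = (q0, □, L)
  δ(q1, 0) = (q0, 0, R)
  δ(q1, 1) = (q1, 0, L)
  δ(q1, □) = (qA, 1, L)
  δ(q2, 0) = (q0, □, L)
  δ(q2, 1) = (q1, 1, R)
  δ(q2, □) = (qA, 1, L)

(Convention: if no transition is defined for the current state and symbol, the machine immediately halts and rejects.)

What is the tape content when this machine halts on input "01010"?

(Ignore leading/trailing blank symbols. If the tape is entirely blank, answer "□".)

Execution trace:
Initial: [q0]01010
Step 1: δ(q0, 0) = (q1, □, R) → □[q1]1010
Step 2: δ(q1, 1) = (q1, 0, L) → [q1]□0010
Step 3: δ(q1, □) = (qA, 1, L) → [qA]□10010

The machine reaches the accept state qA and halts.

Final tape (ignoring leading/trailing blanks): 10010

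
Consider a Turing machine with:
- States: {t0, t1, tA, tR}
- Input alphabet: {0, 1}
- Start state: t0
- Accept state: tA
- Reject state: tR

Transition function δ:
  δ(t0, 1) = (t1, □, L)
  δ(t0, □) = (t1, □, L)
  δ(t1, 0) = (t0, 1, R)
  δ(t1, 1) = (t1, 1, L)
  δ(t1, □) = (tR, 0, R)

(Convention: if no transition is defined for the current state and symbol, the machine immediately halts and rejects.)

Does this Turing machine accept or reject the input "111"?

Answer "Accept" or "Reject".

Execution trace:
Initial: [t0]111
Step 1: δ(t0, 1) = (t1, □, L) → [t1]□□11
Step 2: δ(t1, □) = (tR, 0, R) → 0[tR]□11

The machine reaches the reject state tR and halts.

Answer: Reject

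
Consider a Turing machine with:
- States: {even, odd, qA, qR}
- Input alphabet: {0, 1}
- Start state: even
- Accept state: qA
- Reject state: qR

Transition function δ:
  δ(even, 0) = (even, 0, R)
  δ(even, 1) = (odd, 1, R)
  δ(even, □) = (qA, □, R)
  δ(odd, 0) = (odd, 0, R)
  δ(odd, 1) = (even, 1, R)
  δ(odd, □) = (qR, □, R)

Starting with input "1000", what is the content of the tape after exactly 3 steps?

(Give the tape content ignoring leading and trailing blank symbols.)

Execution trace:
Initial: [even]1000
Step 1: δ(even, 1) = (odd, 1, R) → 1[odd]000
Step 2: δ(odd, 0) = (odd, 0, R) → 10[odd]00
Step 3: δ(odd, 0) = (odd, 0, R) → 100[odd]0

After 3 steps, the tape (ignoring leading/trailing blanks) is: 1000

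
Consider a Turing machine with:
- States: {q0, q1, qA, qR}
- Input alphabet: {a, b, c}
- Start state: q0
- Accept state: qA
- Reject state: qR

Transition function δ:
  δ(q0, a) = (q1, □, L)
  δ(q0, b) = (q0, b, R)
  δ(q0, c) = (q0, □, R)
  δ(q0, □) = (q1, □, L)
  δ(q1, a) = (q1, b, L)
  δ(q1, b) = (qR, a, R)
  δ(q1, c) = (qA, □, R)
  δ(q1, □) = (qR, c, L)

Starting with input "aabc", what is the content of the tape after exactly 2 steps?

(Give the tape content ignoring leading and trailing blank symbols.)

Execution trace:
Initial: [q0]aabc
Step 1: δ(q0, a) = (q1, □, L) → [q1]□□abc
Step 2: δ(q1, □) = (qR, c, L) → [qR]□c□abc

The machine reaches the reject state qR and halts.

After 2 steps, the tape (ignoring leading/trailing blanks) is: c□abc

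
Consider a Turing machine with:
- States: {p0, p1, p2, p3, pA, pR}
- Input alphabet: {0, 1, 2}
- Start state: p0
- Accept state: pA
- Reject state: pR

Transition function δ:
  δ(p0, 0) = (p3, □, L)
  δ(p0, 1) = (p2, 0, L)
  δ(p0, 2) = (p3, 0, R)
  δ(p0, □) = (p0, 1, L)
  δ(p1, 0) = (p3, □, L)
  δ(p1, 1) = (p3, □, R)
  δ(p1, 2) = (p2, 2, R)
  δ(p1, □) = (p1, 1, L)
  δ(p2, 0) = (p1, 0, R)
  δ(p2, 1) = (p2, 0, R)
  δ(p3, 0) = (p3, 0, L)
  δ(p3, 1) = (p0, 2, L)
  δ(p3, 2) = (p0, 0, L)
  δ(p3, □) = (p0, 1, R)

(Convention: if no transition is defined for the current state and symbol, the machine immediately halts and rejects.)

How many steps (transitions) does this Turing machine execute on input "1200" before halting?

Execution trace:
Initial: [p0]1200
Step 1: δ(p0, 1) = (p2, 0, L) → [p2]□0200

No transition is defined for δ(p2, □). By convention the machine halts and rejects.

The machine executed 1 step before halting.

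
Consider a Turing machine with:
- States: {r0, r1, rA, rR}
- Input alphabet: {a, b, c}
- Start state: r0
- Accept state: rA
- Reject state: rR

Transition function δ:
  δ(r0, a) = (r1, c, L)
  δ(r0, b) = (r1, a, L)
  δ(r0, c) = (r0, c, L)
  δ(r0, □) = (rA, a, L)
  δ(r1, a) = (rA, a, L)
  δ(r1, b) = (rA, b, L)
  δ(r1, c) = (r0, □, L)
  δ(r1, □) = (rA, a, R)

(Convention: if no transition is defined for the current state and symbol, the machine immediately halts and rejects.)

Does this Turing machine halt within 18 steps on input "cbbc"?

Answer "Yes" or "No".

Execution trace:
Initial: [r0]cbbc
Step 1: δ(r0, c) = (r0, c, L) → [r0]□cbbc
Step 2: δ(r0, □) = (rA, a, L) → [rA]□acbbc

The machine reaches the accept state rA and halts.
The machine halted after 2 steps (within the 18-step bound).

Answer: Yes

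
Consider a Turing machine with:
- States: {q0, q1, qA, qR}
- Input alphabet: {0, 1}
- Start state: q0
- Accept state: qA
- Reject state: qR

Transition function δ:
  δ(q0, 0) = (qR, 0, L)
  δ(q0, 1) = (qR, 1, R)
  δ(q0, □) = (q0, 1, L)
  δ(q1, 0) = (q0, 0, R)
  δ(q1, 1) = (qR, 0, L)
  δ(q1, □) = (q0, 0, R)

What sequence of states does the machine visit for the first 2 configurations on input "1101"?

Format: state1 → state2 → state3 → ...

Execution trace:
Initial: [q0]1101
Step 1: δ(q0, 1) = (qR, 1, R) → 1[qR]101

The machine reaches the reject state qR and halts.

State sequence: q0 → qR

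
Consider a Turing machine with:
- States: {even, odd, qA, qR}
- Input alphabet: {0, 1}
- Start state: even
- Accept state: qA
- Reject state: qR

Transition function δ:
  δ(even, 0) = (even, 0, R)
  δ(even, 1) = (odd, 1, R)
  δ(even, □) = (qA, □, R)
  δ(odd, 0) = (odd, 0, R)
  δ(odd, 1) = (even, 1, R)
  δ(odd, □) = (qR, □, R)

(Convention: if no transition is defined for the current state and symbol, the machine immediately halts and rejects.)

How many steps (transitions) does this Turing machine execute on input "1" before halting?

Execution trace:
Initial: [even]1
Step 1: δ(even, 1) = (odd, 1, R) → 1[odd]□
Step 2: δ(odd, □) = (qR, □, R) → 1□[qR]□

The machine reaches the reject state qR and halts.

The machine executed 2 steps before halting.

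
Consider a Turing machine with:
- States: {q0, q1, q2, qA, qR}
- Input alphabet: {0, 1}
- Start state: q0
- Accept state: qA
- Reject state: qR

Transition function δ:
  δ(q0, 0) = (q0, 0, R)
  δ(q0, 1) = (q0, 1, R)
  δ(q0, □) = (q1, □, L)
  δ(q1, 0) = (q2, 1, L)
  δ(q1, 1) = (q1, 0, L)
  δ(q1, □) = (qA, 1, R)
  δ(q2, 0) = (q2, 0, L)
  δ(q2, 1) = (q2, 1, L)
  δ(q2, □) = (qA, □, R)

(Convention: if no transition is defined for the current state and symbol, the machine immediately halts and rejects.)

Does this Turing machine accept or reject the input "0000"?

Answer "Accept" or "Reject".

Execution trace:
Initial: [q0]0000
Step 1: δ(q0, 0) = (q0, 0, R) → 0[q0]000
Step 2: δ(q0, 0) = (q0, 0, R) → 00[q0]00
Step 3: δ(q0, 0) = (q0, 0, R) → 000[q0]0
Step 4: δ(q0, 0) = (q0, 0, R) → 0000[q0]□
Step 5: δ(q0, □) = (q1, □, L) → 000[q1]0□
Step 6: δ(q1, 0) = (q2, 1, L) → 00[q2]01□
Step 7: δ(q2, 0) = (q2, 0, L) → 0[q2]001□
Step 8: δ(q2, 0) = (q2, 0, L) → [q2]0001□
Step 9: δ(q2, 0) = (q2, 0, L) → [q2]□0001□
Step 10: δ(q2, □) = (qA, □, R) → □[qA]0001□

The machine reaches the accept state qA and halts.

Answer: Accept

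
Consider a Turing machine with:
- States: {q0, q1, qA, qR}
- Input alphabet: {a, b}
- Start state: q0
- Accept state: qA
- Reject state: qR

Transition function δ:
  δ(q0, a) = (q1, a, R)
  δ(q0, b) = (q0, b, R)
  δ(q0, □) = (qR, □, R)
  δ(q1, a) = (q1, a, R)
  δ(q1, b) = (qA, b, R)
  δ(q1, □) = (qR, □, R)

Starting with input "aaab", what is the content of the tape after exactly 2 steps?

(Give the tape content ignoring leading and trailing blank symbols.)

Execution trace:
Initial: [q0]aaab
Step 1: δ(q0, a) = (q1, a, R) → a[q1]aab
Step 2: δ(q1, a) = (q1, a, R) → aa[q1]ab

After 2 steps, the tape (ignoring leading/trailing blanks) is: aaab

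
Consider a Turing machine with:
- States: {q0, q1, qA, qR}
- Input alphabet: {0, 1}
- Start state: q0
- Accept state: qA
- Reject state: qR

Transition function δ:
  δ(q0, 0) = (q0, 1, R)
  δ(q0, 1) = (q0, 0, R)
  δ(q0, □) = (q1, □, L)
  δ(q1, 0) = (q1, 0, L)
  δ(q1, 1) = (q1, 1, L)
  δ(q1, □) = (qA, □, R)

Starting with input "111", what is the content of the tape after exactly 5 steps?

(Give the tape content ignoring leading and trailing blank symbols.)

Execution trace:
Initial: [q0]111
Step 1: δ(q0, 1) = (q0, 0, R) → 0[q0]11
Step 2: δ(q0, 1) = (q0, 0, R) → 00[q0]1
Step 3: δ(q0, 1) = (q0, 0, R) → 000[q0]□
Step 4: δ(q0, □) = (q1, □, L) → 00[q1]0□
Step 5: δ(q1, 0) = (q1, 0, L) → 0[q1]00□

After 5 steps, the tape (ignoring leading/trailing blanks) is: 000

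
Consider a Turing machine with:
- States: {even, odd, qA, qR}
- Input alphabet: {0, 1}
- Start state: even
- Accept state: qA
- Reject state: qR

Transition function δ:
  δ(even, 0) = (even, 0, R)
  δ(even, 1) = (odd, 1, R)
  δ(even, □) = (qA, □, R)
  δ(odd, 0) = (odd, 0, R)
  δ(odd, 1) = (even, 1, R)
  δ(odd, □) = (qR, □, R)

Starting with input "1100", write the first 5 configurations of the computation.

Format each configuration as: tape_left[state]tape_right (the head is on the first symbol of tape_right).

Transitions applied:
Step 1: δ(even, 1) = (odd, 1, R)
Step 2: δ(odd, 1) = (even, 1, R)
Step 3: δ(even, 0) = (even, 0, R)
Step 4: δ(even, 0) = (even, 0, R)

The first 5 configurations are:
[even]1100 ⊢ 1[odd]100 ⊢ 11[even]00 ⊢ 110[even]0 ⊢ 1100[even]□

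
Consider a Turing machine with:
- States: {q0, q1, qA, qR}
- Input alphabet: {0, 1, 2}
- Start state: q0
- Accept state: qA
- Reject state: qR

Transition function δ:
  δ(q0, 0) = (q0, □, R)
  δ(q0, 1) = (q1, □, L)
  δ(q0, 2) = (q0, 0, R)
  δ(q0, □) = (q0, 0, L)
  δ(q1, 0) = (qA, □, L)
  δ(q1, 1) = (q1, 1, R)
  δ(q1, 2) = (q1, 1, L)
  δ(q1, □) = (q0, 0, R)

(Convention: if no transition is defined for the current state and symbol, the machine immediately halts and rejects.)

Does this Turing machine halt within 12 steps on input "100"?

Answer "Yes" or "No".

Execution trace:
Initial: [q0]100
Step 1: δ(q0, 1) = (q1, □, L) → [q1]□□00
Step 2: δ(q1, □) = (q0, 0, R) → 0[q0]□00
Step 3: δ(q0, □) = (q0, 0, L) → [q0]0000
Step 4: δ(q0, 0) = (q0, □, R) → □[q0]000
Step 5: δ(q0, 0) = (q0, □, R) → □□[q0]00
Step 6: δ(q0, 0) = (q0, □, R) → □□□[q0]0
Step 7: δ(q0, 0) = (q0, □, R) → □□□□[q0]□
Step 8: δ(q0, □) = (q0, 0, L) → □□□[q0]□0
Step 9: δ(q0, □) = (q0, 0, L) → □□[q0]□00
Step 10: δ(q0, □) = (q0, 0, L) → □[q0]□000
Step 11: δ(q0, □) = (q0, 0, L) → [q0]□0000
Step 12: δ(q0, □) = (q0, 0, L) → [q0]□00000

The machine has not reached a halting state after 12 steps.
The machine did not halt within the 12-step bound.

Answer: No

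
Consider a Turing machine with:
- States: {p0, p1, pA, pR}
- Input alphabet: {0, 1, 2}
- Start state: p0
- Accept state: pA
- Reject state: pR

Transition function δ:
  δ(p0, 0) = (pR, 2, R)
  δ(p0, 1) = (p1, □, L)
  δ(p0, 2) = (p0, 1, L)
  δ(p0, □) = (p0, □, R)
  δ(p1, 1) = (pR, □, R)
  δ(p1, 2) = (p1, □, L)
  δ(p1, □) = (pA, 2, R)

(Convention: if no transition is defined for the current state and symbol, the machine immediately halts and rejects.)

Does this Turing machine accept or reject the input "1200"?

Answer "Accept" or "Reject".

Execution trace:
Initial: [p0]1200
Step 1: δ(p0, 1) = (p1, □, L) → [p1]□□200
Step 2: δ(p1, □) = (pA, 2, R) → 2[pA]□200

The machine reaches the accept state pA and halts.

Answer: Accept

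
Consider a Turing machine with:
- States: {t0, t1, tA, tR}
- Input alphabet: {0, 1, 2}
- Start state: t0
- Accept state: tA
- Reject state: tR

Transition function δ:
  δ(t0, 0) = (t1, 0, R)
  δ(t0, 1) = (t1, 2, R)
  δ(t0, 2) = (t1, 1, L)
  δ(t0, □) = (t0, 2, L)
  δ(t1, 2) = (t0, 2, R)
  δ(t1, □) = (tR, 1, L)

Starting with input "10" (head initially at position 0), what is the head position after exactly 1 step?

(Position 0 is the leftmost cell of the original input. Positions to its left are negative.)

Execution trace (head position shown):
Step 0: [t0]10  (head at position 0)
Step 1: move right → 2[t1]0  (head at position 1)

After 1 step, the head is at position 1.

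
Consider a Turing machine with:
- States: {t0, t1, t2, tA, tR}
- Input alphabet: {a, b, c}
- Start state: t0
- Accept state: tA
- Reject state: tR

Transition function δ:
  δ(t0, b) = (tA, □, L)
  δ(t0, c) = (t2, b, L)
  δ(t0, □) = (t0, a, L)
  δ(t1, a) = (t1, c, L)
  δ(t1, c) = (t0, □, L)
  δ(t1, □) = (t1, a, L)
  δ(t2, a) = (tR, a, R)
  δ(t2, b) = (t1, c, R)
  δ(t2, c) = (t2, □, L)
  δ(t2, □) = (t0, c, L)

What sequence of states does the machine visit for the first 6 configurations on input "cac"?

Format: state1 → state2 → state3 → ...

Execution trace:
Initial: [t0]cac
Step 1: δ(t0, c) = (t2, b, L) → [t2]□bac
Step 2: δ(t2, □) = (t0, c, L) → [t0]□cbac
Step 3: δ(t0, □) = (t0, a, L) → [t0]□acbac
Step 4: δ(t0, □) = (t0, a, L) → [t0]□aacbac
Step 5: δ(t0, □) = (t0, a, L) → [t0]□aaacbac

State sequence: t0 → t2 → t0 → t0 → t0 → t0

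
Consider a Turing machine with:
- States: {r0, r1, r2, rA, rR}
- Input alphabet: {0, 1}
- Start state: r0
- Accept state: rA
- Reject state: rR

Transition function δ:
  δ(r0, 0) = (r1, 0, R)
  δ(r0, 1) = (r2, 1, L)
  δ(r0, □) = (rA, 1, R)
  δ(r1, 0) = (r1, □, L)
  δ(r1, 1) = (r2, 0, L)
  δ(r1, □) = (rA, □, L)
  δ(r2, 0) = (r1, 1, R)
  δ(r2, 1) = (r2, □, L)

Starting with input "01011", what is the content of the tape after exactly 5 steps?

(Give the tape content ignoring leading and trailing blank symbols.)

Execution trace:
Initial: [r0]01011
Step 1: δ(r0, 0) = (r1, 0, R) → 0[r1]1011
Step 2: δ(r1, 1) = (r2, 0, L) → [r2]00011
Step 3: δ(r2, 0) = (r1, 1, R) → 1[r1]0011
Step 4: δ(r1, 0) = (r1, □, L) → [r1]1□011
Step 5: δ(r1, 1) = (r2, 0, L) → [r2]□0□011

No transition is defined for δ(r2, □). By convention the machine halts and rejects.

After 5 steps, the tape (ignoring leading/trailing blanks) is: 0□011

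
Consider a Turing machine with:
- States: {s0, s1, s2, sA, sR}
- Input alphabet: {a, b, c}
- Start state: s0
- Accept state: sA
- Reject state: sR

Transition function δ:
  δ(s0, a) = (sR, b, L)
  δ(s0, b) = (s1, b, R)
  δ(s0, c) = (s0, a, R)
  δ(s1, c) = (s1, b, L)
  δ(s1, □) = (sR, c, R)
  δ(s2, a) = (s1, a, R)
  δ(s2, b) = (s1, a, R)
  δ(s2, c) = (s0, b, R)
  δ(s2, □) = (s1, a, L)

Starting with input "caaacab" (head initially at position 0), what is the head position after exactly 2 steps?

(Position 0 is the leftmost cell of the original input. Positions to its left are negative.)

Execution trace (head position shown):
Step 0: [s0]caaacab  (head at position 0)
Step 1: move right → a[s0]aaacab  (head at position 1)
Step 2: move left → [sR]abaacab  (head at position 0)

After 2 steps, the head is at position 0.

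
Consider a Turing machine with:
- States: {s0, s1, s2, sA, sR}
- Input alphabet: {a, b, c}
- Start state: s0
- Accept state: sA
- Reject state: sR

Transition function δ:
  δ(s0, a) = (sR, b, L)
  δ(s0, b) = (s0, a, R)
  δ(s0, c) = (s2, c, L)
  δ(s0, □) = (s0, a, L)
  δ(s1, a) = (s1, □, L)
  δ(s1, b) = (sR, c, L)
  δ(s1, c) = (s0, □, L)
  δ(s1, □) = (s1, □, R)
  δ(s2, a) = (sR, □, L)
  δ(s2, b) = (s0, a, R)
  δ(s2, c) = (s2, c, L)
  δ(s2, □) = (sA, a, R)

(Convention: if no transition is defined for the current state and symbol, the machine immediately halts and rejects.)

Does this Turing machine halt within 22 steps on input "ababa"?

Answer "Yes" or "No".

Execution trace:
Initial: [s0]ababa
Step 1: δ(s0, a) = (sR, b, L) → [sR]□bbaba

The machine reaches the reject state sR and halts.
The machine halted after 1 step (within the 22-step bound).

Answer: Yes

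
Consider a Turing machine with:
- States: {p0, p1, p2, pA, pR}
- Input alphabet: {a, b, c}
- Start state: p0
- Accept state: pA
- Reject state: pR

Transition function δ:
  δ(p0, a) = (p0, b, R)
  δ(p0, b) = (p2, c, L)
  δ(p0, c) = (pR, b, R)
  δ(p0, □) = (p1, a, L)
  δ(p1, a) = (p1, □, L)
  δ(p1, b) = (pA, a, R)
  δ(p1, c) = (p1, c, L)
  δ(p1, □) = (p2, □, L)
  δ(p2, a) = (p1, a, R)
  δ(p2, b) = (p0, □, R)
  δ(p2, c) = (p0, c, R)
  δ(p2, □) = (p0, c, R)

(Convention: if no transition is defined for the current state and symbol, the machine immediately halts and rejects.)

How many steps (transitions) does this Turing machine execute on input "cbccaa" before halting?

Execution trace:
Initial: [p0]cbccaa
Step 1: δ(p0, c) = (pR, b, R) → b[pR]bccaa

The machine reaches the reject state pR and halts.

The machine executed 1 step before halting.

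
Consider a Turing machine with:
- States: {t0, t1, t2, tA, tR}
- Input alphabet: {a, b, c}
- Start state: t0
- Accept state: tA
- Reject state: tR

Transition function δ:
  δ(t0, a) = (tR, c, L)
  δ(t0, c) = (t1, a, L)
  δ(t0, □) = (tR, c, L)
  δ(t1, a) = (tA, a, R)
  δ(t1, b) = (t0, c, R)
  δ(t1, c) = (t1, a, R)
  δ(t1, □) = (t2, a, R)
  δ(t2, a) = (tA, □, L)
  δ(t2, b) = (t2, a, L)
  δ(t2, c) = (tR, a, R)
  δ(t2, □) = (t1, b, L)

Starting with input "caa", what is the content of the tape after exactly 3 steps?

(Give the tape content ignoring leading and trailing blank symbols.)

Execution trace:
Initial: [t0]caa
Step 1: δ(t0, c) = (t1, a, L) → [t1]□aaa
Step 2: δ(t1, □) = (t2, a, R) → a[t2]aaa
Step 3: δ(t2, a) = (tA, □, L) → [tA]a□aa

The machine reaches the accept state tA and halts.

After 3 steps, the tape (ignoring leading/trailing blanks) is: a□aa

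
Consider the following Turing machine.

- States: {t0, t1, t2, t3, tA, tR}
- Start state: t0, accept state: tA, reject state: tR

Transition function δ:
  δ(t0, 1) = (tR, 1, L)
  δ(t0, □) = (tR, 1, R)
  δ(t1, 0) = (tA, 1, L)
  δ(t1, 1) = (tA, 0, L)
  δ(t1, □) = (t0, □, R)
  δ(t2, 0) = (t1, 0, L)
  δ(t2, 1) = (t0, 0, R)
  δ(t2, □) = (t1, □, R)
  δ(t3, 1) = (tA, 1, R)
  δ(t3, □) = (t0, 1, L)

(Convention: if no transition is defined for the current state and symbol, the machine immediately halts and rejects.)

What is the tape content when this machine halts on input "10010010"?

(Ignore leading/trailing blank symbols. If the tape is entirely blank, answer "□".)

Execution trace:
Initial: [t0]10010010
Step 1: δ(t0, 1) = (tR, 1, L) → [tR]□10010010

The machine reaches the reject state tR and halts.

Final tape (ignoring leading/trailing blanks): 10010010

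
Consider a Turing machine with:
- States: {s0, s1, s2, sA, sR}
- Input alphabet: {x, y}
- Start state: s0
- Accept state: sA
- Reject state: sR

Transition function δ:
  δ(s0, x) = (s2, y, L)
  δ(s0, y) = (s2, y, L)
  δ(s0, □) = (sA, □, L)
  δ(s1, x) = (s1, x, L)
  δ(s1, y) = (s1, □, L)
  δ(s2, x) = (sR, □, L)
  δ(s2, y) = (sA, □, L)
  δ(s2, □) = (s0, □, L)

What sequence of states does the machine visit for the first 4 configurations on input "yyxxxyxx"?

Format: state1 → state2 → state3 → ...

Execution trace:
Initial: [s0]yyxxxyxx
Step 1: δ(s0, y) = (s2, y, L) → [s2]□yyxxxyxx
Step 2: δ(s2, □) = (s0, □, L) → [s0]□□yyxxxyxx
Step 3: δ(s0, □) = (sA, □, L) → [sA]□□□yyxxxyxx

The machine reaches the accept state sA and halts.

State sequence: s0 → s2 → s0 → sA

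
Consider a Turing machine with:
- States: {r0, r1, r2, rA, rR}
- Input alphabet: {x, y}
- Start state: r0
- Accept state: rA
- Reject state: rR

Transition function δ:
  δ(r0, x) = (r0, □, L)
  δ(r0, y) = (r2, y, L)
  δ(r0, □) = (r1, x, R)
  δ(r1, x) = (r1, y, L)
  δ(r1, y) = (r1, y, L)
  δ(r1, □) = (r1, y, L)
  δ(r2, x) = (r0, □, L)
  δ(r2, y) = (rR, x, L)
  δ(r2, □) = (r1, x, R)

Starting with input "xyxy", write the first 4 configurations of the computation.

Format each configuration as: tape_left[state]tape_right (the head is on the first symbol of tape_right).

Transitions applied:
Step 1: δ(r0, x) = (r0, □, L)
Step 2: δ(r0, □) = (r1, x, R)
Step 3: δ(r1, □) = (r1, y, L)

The first 4 configurations are:
[r0]xyxy ⊢ [r0]□□yxy ⊢ x[r1]□yxy ⊢ [r1]xyyxy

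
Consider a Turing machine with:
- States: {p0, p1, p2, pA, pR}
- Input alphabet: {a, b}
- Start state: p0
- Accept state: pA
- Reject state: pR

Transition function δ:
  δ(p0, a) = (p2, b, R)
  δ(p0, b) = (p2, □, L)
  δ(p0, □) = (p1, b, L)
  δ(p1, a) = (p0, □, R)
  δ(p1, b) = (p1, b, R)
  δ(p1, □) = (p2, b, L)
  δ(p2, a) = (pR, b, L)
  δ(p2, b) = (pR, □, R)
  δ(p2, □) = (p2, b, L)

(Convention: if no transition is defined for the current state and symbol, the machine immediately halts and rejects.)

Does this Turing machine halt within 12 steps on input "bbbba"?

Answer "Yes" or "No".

Execution trace:
Initial: [p0]bbbba
Step 1: δ(p0, b) = (p2, □, L) → [p2]□□bbba
Step 2: δ(p2, □) = (p2, b, L) → [p2]□b□bbba
Step 3: δ(p2, □) = (p2, b, L) → [p2]□bb□bbba
Step 4: δ(p2, □) = (p2, b, L) → [p2]□bbb□bbba
Step 5: δ(p2, □) = (p2, b, L) → [p2]□bbbb□bbba
Step 6: δ(p2, □) = (p2, b, L) → [p2]□bbbbb□bbba
Step 7: δ(p2, □) = (p2, b, L) → [p2]□bbbbbb□bbba
Step 8: δ(p2, □) = (p2, b, L) → [p2]□bbbbbbb□bbba
Step 9: δ(p2, □) = (p2, b, L) → [p2]□bbbbbbbb□bbba
Step 10: δ(p2, □) = (p2, b, L) → [p2]□bbbbbbbbb□bbba
Step 11: δ(p2, □) = (p2, b, L) → [p2]□bbbbbbbbbb□bbba
Step 12: δ(p2, □) = (p2, b, L) → [p2]□bbbbbbbbbbb□bbba

The machine has not reached a halting state after 12 steps.
The machine did not halt within the 12-step bound.

Answer: No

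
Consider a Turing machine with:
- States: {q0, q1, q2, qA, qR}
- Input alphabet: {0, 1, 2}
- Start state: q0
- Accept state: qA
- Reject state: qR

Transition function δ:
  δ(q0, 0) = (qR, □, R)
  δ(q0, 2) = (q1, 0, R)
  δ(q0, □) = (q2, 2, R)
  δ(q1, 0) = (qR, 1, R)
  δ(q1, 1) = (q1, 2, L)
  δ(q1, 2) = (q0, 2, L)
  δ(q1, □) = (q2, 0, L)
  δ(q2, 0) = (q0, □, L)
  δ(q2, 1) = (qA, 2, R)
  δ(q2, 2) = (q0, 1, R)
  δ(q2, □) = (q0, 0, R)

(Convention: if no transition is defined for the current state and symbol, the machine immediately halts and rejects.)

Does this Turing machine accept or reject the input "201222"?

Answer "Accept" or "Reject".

Execution trace:
Initial: [q0]201222
Step 1: δ(q0, 2) = (q1, 0, R) → 0[q1]01222
Step 2: δ(q1, 0) = (qR, 1, R) → 01[qR]1222

The machine reaches the reject state qR and halts.

Answer: Reject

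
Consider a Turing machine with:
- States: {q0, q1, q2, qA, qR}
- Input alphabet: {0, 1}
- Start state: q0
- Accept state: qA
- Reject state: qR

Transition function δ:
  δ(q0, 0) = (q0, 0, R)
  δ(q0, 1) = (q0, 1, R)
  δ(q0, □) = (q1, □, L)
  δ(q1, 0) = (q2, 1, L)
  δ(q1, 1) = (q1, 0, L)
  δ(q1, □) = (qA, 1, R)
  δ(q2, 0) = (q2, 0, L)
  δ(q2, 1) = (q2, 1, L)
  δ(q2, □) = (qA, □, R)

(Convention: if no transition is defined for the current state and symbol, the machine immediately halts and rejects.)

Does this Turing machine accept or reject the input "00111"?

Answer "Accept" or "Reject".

Execution trace:
Initial: [q0]00111
Step 1: δ(q0, 0) = (q0, 0, R) → 0[q0]0111
Step 2: δ(q0, 0) = (q0, 0, R) → 00[q0]111
Step 3: δ(q0, 1) = (q0, 1, R) → 001[q0]11
Step 4: δ(q0, 1) = (q0, 1, R) → 0011[q0]1
Step 5: δ(q0, 1) = (q0, 1, R) → 00111[q0]□
Step 6: δ(q0, □) = (q1, □, L) → 0011[q1]1□
Step 7: δ(q1, 1) = (q1, 0, L) → 001[q1]10□
Step 8: δ(q1, 1) = (q1, 0, L) → 00[q1]100□
Step 9: δ(q1, 1) = (q1, 0, L) → 0[q1]0000□
Step 10: δ(q1, 0) = (q2, 1, L) → [q2]01000□
Step 11: δ(q2, 0) = (q2, 0, L) → [q2]□01000□
Step 12: δ(q2, □) = (qA, □, R) → □[qA]01000□

The machine reaches the accept state qA and halts.

Answer: Accept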